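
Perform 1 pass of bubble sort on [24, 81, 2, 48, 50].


Initial: [24, 81, 2, 48, 50]
Pass 1: [24, 2, 48, 50, 81] (3 swaps)

After 1 pass: [24, 2, 48, 50, 81]


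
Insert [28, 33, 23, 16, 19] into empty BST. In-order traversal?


Insert 28: root
Insert 33: R from 28
Insert 23: L from 28
Insert 16: L from 28 -> L from 23
Insert 19: L from 28 -> L from 23 -> R from 16

In-order: [16, 19, 23, 28, 33]


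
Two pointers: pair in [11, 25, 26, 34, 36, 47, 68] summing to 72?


lo=0(11)+hi=6(68)=79
lo=0(11)+hi=5(47)=58
lo=1(25)+hi=5(47)=72

Yes: 25+47=72


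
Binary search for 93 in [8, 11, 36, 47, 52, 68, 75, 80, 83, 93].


Step 1: lo=0, hi=9, mid=4, val=52
Step 2: lo=5, hi=9, mid=7, val=80
Step 3: lo=8, hi=9, mid=8, val=83
Step 4: lo=9, hi=9, mid=9, val=93

Found at index 9


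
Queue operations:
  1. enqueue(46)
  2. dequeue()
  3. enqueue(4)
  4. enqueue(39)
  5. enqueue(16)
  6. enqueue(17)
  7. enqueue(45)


enqueue(46) -> [46]
dequeue()->46, []
enqueue(4) -> [4]
enqueue(39) -> [4, 39]
enqueue(16) -> [4, 39, 16]
enqueue(17) -> [4, 39, 16, 17]
enqueue(45) -> [4, 39, 16, 17, 45]

Final queue: [4, 39, 16, 17, 45]


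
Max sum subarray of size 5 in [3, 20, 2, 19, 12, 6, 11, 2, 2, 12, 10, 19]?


[0:5]: 56
[1:6]: 59
[2:7]: 50
[3:8]: 50
[4:9]: 33
[5:10]: 33
[6:11]: 37
[7:12]: 45

Max: 59 at [1:6]


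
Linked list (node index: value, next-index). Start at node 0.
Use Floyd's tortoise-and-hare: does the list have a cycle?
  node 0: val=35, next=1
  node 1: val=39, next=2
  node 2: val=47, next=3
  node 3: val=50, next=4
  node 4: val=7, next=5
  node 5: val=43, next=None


Floyd's tortoise (slow, +1) and hare (fast, +2):
  init: slow=0, fast=0
  step 1: slow=1, fast=2
  step 2: slow=2, fast=4
  step 3: fast 4->5->None, no cycle

Cycle: no


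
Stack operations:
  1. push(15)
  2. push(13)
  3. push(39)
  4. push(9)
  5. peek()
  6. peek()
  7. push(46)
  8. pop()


push(15) -> [15]
push(13) -> [15, 13]
push(39) -> [15, 13, 39]
push(9) -> [15, 13, 39, 9]
peek()->9
peek()->9
push(46) -> [15, 13, 39, 9, 46]
pop()->46, [15, 13, 39, 9]

Final stack: [15, 13, 39, 9]


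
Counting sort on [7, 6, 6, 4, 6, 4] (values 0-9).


Input: [7, 6, 6, 4, 6, 4]
Counts: [0, 0, 0, 0, 2, 0, 3, 1, 0, 0]

Sorted: [4, 4, 6, 6, 6, 7]


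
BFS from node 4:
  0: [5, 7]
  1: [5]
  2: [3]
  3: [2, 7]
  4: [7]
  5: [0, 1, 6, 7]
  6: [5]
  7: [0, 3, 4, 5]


Visit 4, enqueue [7]
Visit 7, enqueue [0, 3, 5]
Visit 0, enqueue []
Visit 3, enqueue [2]
Visit 5, enqueue [1, 6]
Visit 2, enqueue []
Visit 1, enqueue []
Visit 6, enqueue []

BFS order: [4, 7, 0, 3, 5, 2, 1, 6]


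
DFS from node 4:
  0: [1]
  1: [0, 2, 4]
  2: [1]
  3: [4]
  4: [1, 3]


Visit 4, push [3, 1]
Visit 1, push [2, 0]
Visit 0, push []
Visit 2, push []
Visit 3, push []

DFS order: [4, 1, 0, 2, 3]


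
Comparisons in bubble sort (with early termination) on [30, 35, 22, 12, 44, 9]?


Algorithm: bubble sort (with early termination)
Input: [30, 35, 22, 12, 44, 9]
Sorted: [9, 12, 22, 30, 35, 44]

15


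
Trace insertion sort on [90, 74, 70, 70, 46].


Initial: [90, 74, 70, 70, 46]
Insert 74: [74, 90, 70, 70, 46]
Insert 70: [70, 74, 90, 70, 46]
Insert 70: [70, 70, 74, 90, 46]
Insert 46: [46, 70, 70, 74, 90]

Sorted: [46, 70, 70, 74, 90]


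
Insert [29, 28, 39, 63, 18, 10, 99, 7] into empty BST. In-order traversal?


Insert 29: root
Insert 28: L from 29
Insert 39: R from 29
Insert 63: R from 29 -> R from 39
Insert 18: L from 29 -> L from 28
Insert 10: L from 29 -> L from 28 -> L from 18
Insert 99: R from 29 -> R from 39 -> R from 63
Insert 7: L from 29 -> L from 28 -> L from 18 -> L from 10

In-order: [7, 10, 18, 28, 29, 39, 63, 99]


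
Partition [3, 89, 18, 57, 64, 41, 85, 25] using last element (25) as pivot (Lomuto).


Pivot: 25
  3 <= 25: advance i (no swap)
  18 <= 25: swap -> [3, 18, 89, 57, 64, 41, 85, 25]
Place pivot at 2: [3, 18, 25, 57, 64, 41, 85, 89]

Partitioned: [3, 18, 25, 57, 64, 41, 85, 89]


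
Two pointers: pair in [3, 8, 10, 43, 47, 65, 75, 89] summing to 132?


lo=0(3)+hi=7(89)=92
lo=1(8)+hi=7(89)=97
lo=2(10)+hi=7(89)=99
lo=3(43)+hi=7(89)=132

Yes: 43+89=132


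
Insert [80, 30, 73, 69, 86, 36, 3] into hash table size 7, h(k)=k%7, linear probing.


Insert 80: h=3 -> slot 3
Insert 30: h=2 -> slot 2
Insert 73: h=3, 1 probes -> slot 4
Insert 69: h=6 -> slot 6
Insert 86: h=2, 3 probes -> slot 5
Insert 36: h=1 -> slot 1
Insert 3: h=3, 4 probes -> slot 0

Table: [3, 36, 30, 80, 73, 86, 69]


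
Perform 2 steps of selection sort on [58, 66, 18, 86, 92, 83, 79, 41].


Initial: [58, 66, 18, 86, 92, 83, 79, 41]
Step 1: min=18 at 2
  Swap: [18, 66, 58, 86, 92, 83, 79, 41]
Step 2: min=41 at 7
  Swap: [18, 41, 58, 86, 92, 83, 79, 66]

After 2 steps: [18, 41, 58, 86, 92, 83, 79, 66]


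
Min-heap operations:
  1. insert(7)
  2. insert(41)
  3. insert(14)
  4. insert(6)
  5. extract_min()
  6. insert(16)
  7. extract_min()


insert(7) -> [7]
insert(41) -> [7, 41]
insert(14) -> [7, 41, 14]
insert(6) -> [6, 7, 14, 41]
extract_min()->6, [7, 41, 14]
insert(16) -> [7, 16, 14, 41]
extract_min()->7, [14, 16, 41]

Final heap: [14, 16, 41]


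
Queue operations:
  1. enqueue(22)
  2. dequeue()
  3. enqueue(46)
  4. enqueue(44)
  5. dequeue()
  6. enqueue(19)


enqueue(22) -> [22]
dequeue()->22, []
enqueue(46) -> [46]
enqueue(44) -> [46, 44]
dequeue()->46, [44]
enqueue(19) -> [44, 19]

Final queue: [44, 19]


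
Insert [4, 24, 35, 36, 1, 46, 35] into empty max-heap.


Insert 4: [4]
Insert 24: [24, 4]
Insert 35: [35, 4, 24]
Insert 36: [36, 35, 24, 4]
Insert 1: [36, 35, 24, 4, 1]
Insert 46: [46, 35, 36, 4, 1, 24]
Insert 35: [46, 35, 36, 4, 1, 24, 35]

Final heap: [46, 35, 36, 4, 1, 24, 35]


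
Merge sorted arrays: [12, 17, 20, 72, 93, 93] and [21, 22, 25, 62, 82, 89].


Take 12 from A
Take 17 from A
Take 20 from A
Take 21 from B
Take 22 from B
Take 25 from B
Take 62 from B
Take 72 from A
Take 82 from B
Take 89 from B

Merged: [12, 17, 20, 21, 22, 25, 62, 72, 82, 89, 93, 93]


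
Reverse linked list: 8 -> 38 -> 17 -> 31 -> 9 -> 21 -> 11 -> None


Step 1: curr=8, set curr.next=prev(None) | reversed so far: 8
Step 2: curr=38, set curr.next=prev(8) | reversed so far: 38 -> 8
Step 3: curr=17, set curr.next=prev(38) | reversed so far: 17 -> 38 -> 8
Step 4: curr=31, set curr.next=prev(17) | reversed so far: 31 -> 17 -> 38 -> 8
Step 5: curr=9, set curr.next=prev(31) | reversed so far: 9 -> 31 -> 17 -> 38 -> 8
Step 6: curr=21, set curr.next=prev(9) | reversed so far: 21 -> 9 -> 31 -> 17 -> 38 -> 8
Step 7: curr=11, set curr.next=prev(21) | reversed so far: 11 -> 21 -> 9 -> 31 -> 17 -> 38 -> 8

11 -> 21 -> 9 -> 31 -> 17 -> 38 -> 8 -> None


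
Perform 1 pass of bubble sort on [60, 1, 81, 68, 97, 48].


Initial: [60, 1, 81, 68, 97, 48]
Pass 1: [1, 60, 68, 81, 48, 97] (3 swaps)

After 1 pass: [1, 60, 68, 81, 48, 97]


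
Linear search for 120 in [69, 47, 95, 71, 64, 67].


i=0: 69!=120
i=1: 47!=120
i=2: 95!=120
i=3: 71!=120
i=4: 64!=120
i=5: 67!=120

Not found, 6 comps


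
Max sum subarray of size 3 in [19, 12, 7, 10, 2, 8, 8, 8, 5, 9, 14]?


[0:3]: 38
[1:4]: 29
[2:5]: 19
[3:6]: 20
[4:7]: 18
[5:8]: 24
[6:9]: 21
[7:10]: 22
[8:11]: 28

Max: 38 at [0:3]


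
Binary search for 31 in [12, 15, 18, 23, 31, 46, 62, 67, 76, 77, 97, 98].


Step 1: lo=0, hi=11, mid=5, val=46
Step 2: lo=0, hi=4, mid=2, val=18
Step 3: lo=3, hi=4, mid=3, val=23
Step 4: lo=4, hi=4, mid=4, val=31

Found at index 4


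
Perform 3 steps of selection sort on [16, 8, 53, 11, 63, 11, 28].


Initial: [16, 8, 53, 11, 63, 11, 28]
Step 1: min=8 at 1
  Swap: [8, 16, 53, 11, 63, 11, 28]
Step 2: min=11 at 3
  Swap: [8, 11, 53, 16, 63, 11, 28]
Step 3: min=11 at 5
  Swap: [8, 11, 11, 16, 63, 53, 28]

After 3 steps: [8, 11, 11, 16, 63, 53, 28]


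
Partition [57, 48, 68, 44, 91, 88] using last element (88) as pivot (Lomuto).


Pivot: 88
  57 <= 88: advance i (no swap)
  48 <= 88: advance i (no swap)
  68 <= 88: advance i (no swap)
  44 <= 88: advance i (no swap)
Place pivot at 4: [57, 48, 68, 44, 88, 91]

Partitioned: [57, 48, 68, 44, 88, 91]


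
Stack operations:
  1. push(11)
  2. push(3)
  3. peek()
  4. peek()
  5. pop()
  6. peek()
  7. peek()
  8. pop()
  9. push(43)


push(11) -> [11]
push(3) -> [11, 3]
peek()->3
peek()->3
pop()->3, [11]
peek()->11
peek()->11
pop()->11, []
push(43) -> [43]

Final stack: [43]


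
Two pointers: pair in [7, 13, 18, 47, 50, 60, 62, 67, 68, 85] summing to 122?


lo=0(7)+hi=9(85)=92
lo=1(13)+hi=9(85)=98
lo=2(18)+hi=9(85)=103
lo=3(47)+hi=9(85)=132
lo=3(47)+hi=8(68)=115
lo=4(50)+hi=8(68)=118
lo=5(60)+hi=8(68)=128
lo=5(60)+hi=7(67)=127
lo=5(60)+hi=6(62)=122

Yes: 60+62=122


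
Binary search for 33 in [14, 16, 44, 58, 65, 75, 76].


Step 1: lo=0, hi=6, mid=3, val=58
Step 2: lo=0, hi=2, mid=1, val=16
Step 3: lo=2, hi=2, mid=2, val=44

Not found


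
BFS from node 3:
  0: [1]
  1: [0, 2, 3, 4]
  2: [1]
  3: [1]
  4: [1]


Visit 3, enqueue [1]
Visit 1, enqueue [0, 2, 4]
Visit 0, enqueue []
Visit 2, enqueue []
Visit 4, enqueue []

BFS order: [3, 1, 0, 2, 4]


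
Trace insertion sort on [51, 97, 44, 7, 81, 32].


Initial: [51, 97, 44, 7, 81, 32]
Insert 97: [51, 97, 44, 7, 81, 32]
Insert 44: [44, 51, 97, 7, 81, 32]
Insert 7: [7, 44, 51, 97, 81, 32]
Insert 81: [7, 44, 51, 81, 97, 32]
Insert 32: [7, 32, 44, 51, 81, 97]

Sorted: [7, 32, 44, 51, 81, 97]


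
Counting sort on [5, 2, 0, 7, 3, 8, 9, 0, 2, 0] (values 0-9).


Input: [5, 2, 0, 7, 3, 8, 9, 0, 2, 0]
Counts: [3, 0, 2, 1, 0, 1, 0, 1, 1, 1]

Sorted: [0, 0, 0, 2, 2, 3, 5, 7, 8, 9]


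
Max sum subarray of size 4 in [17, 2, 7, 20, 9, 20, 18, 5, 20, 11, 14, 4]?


[0:4]: 46
[1:5]: 38
[2:6]: 56
[3:7]: 67
[4:8]: 52
[5:9]: 63
[6:10]: 54
[7:11]: 50
[8:12]: 49

Max: 67 at [3:7]


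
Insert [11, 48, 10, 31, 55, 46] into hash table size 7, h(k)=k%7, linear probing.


Insert 11: h=4 -> slot 4
Insert 48: h=6 -> slot 6
Insert 10: h=3 -> slot 3
Insert 31: h=3, 2 probes -> slot 5
Insert 55: h=6, 1 probes -> slot 0
Insert 46: h=4, 4 probes -> slot 1

Table: [55, 46, None, 10, 11, 31, 48]


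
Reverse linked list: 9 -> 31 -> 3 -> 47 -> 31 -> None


Step 1: curr=9, set curr.next=prev(None) | reversed so far: 9
Step 2: curr=31, set curr.next=prev(9) | reversed so far: 31 -> 9
Step 3: curr=3, set curr.next=prev(31) | reversed so far: 3 -> 31 -> 9
Step 4: curr=47, set curr.next=prev(3) | reversed so far: 47 -> 3 -> 31 -> 9
Step 5: curr=31, set curr.next=prev(47) | reversed so far: 31 -> 47 -> 3 -> 31 -> 9

31 -> 47 -> 3 -> 31 -> 9 -> None


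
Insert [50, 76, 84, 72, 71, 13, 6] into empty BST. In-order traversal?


Insert 50: root
Insert 76: R from 50
Insert 84: R from 50 -> R from 76
Insert 72: R from 50 -> L from 76
Insert 71: R from 50 -> L from 76 -> L from 72
Insert 13: L from 50
Insert 6: L from 50 -> L from 13

In-order: [6, 13, 50, 71, 72, 76, 84]


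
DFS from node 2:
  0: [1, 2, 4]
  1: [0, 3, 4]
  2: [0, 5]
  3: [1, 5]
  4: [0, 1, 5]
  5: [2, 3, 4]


Visit 2, push [5, 0]
Visit 0, push [4, 1]
Visit 1, push [4, 3]
Visit 3, push [5]
Visit 5, push [4]
Visit 4, push []

DFS order: [2, 0, 1, 3, 5, 4]


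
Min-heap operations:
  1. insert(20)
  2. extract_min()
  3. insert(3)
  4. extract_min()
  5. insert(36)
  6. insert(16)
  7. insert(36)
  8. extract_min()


insert(20) -> [20]
extract_min()->20, []
insert(3) -> [3]
extract_min()->3, []
insert(36) -> [36]
insert(16) -> [16, 36]
insert(36) -> [16, 36, 36]
extract_min()->16, [36, 36]

Final heap: [36, 36]


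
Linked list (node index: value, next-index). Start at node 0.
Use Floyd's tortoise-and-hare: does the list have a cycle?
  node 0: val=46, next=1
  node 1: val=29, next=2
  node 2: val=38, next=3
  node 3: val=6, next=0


Floyd's tortoise (slow, +1) and hare (fast, +2):
  init: slow=0, fast=0
  step 1: slow=1, fast=2
  step 2: slow=2, fast=0
  step 3: slow=3, fast=2
  step 4: slow=0, fast=0
  slow == fast at node 0: cycle detected

Cycle: yes


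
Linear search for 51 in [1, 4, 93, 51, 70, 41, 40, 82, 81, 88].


i=0: 1!=51
i=1: 4!=51
i=2: 93!=51
i=3: 51==51 found!

Found at 3, 4 comps


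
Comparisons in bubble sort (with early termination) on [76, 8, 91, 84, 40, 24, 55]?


Algorithm: bubble sort (with early termination)
Input: [76, 8, 91, 84, 40, 24, 55]
Sorted: [8, 24, 40, 55, 76, 84, 91]

20


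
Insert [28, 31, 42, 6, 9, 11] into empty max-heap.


Insert 28: [28]
Insert 31: [31, 28]
Insert 42: [42, 28, 31]
Insert 6: [42, 28, 31, 6]
Insert 9: [42, 28, 31, 6, 9]
Insert 11: [42, 28, 31, 6, 9, 11]

Final heap: [42, 28, 31, 6, 9, 11]


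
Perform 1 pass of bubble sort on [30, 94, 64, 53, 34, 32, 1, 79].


Initial: [30, 94, 64, 53, 34, 32, 1, 79]
Pass 1: [30, 64, 53, 34, 32, 1, 79, 94] (6 swaps)

After 1 pass: [30, 64, 53, 34, 32, 1, 79, 94]


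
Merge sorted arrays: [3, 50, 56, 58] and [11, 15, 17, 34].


Take 3 from A
Take 11 from B
Take 15 from B
Take 17 from B
Take 34 from B

Merged: [3, 11, 15, 17, 34, 50, 56, 58]


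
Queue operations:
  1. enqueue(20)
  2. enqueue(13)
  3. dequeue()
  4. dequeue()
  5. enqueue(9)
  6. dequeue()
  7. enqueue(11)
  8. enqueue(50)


enqueue(20) -> [20]
enqueue(13) -> [20, 13]
dequeue()->20, [13]
dequeue()->13, []
enqueue(9) -> [9]
dequeue()->9, []
enqueue(11) -> [11]
enqueue(50) -> [11, 50]

Final queue: [11, 50]


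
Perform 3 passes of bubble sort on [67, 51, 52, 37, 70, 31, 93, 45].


Initial: [67, 51, 52, 37, 70, 31, 93, 45]
Pass 1: [51, 52, 37, 67, 31, 70, 45, 93] (5 swaps)
Pass 2: [51, 37, 52, 31, 67, 45, 70, 93] (3 swaps)
Pass 3: [37, 51, 31, 52, 45, 67, 70, 93] (3 swaps)

After 3 passes: [37, 51, 31, 52, 45, 67, 70, 93]


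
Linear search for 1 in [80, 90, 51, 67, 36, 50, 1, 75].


i=0: 80!=1
i=1: 90!=1
i=2: 51!=1
i=3: 67!=1
i=4: 36!=1
i=5: 50!=1
i=6: 1==1 found!

Found at 6, 7 comps


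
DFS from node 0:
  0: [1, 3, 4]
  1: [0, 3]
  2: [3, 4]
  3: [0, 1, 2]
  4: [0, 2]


Visit 0, push [4, 3, 1]
Visit 1, push [3]
Visit 3, push [2]
Visit 2, push [4]
Visit 4, push []

DFS order: [0, 1, 3, 2, 4]


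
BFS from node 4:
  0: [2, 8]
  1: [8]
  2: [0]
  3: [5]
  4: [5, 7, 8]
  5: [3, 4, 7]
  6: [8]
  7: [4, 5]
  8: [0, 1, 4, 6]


Visit 4, enqueue [5, 7, 8]
Visit 5, enqueue [3]
Visit 7, enqueue []
Visit 8, enqueue [0, 1, 6]
Visit 3, enqueue []
Visit 0, enqueue [2]
Visit 1, enqueue []
Visit 6, enqueue []
Visit 2, enqueue []

BFS order: [4, 5, 7, 8, 3, 0, 1, 6, 2]


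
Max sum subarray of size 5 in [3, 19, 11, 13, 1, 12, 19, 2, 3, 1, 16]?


[0:5]: 47
[1:6]: 56
[2:7]: 56
[3:8]: 47
[4:9]: 37
[5:10]: 37
[6:11]: 41

Max: 56 at [1:6]


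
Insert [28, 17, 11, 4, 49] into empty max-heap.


Insert 28: [28]
Insert 17: [28, 17]
Insert 11: [28, 17, 11]
Insert 4: [28, 17, 11, 4]
Insert 49: [49, 28, 11, 4, 17]

Final heap: [49, 28, 11, 4, 17]


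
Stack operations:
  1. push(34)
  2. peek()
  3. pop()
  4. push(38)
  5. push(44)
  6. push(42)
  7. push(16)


push(34) -> [34]
peek()->34
pop()->34, []
push(38) -> [38]
push(44) -> [38, 44]
push(42) -> [38, 44, 42]
push(16) -> [38, 44, 42, 16]

Final stack: [38, 44, 42, 16]


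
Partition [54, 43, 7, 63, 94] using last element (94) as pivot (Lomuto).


Pivot: 94
  54 <= 94: advance i (no swap)
  43 <= 94: advance i (no swap)
  7 <= 94: advance i (no swap)
  63 <= 94: advance i (no swap)
Place pivot at 4: [54, 43, 7, 63, 94]

Partitioned: [54, 43, 7, 63, 94]


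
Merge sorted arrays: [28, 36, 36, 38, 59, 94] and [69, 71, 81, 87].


Take 28 from A
Take 36 from A
Take 36 from A
Take 38 from A
Take 59 from A
Take 69 from B
Take 71 from B
Take 81 from B
Take 87 from B

Merged: [28, 36, 36, 38, 59, 69, 71, 81, 87, 94]


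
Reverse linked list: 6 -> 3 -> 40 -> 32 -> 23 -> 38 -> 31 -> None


Step 1: curr=6, set curr.next=prev(None) | reversed so far: 6
Step 2: curr=3, set curr.next=prev(6) | reversed so far: 3 -> 6
Step 3: curr=40, set curr.next=prev(3) | reversed so far: 40 -> 3 -> 6
Step 4: curr=32, set curr.next=prev(40) | reversed so far: 32 -> 40 -> 3 -> 6
Step 5: curr=23, set curr.next=prev(32) | reversed so far: 23 -> 32 -> 40 -> 3 -> 6
Step 6: curr=38, set curr.next=prev(23) | reversed so far: 38 -> 23 -> 32 -> 40 -> 3 -> 6
Step 7: curr=31, set curr.next=prev(38) | reversed so far: 31 -> 38 -> 23 -> 32 -> 40 -> 3 -> 6

31 -> 38 -> 23 -> 32 -> 40 -> 3 -> 6 -> None


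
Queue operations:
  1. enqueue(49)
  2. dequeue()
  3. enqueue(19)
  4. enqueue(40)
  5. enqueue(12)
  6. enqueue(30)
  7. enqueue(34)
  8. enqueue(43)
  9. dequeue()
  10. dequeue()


enqueue(49) -> [49]
dequeue()->49, []
enqueue(19) -> [19]
enqueue(40) -> [19, 40]
enqueue(12) -> [19, 40, 12]
enqueue(30) -> [19, 40, 12, 30]
enqueue(34) -> [19, 40, 12, 30, 34]
enqueue(43) -> [19, 40, 12, 30, 34, 43]
dequeue()->19, [40, 12, 30, 34, 43]
dequeue()->40, [12, 30, 34, 43]

Final queue: [12, 30, 34, 43]


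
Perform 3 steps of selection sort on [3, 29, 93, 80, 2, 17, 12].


Initial: [3, 29, 93, 80, 2, 17, 12]
Step 1: min=2 at 4
  Swap: [2, 29, 93, 80, 3, 17, 12]
Step 2: min=3 at 4
  Swap: [2, 3, 93, 80, 29, 17, 12]
Step 3: min=12 at 6
  Swap: [2, 3, 12, 80, 29, 17, 93]

After 3 steps: [2, 3, 12, 80, 29, 17, 93]


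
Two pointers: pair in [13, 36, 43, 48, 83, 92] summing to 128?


lo=0(13)+hi=5(92)=105
lo=1(36)+hi=5(92)=128

Yes: 36+92=128


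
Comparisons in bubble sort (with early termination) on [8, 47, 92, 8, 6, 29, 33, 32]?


Algorithm: bubble sort (with early termination)
Input: [8, 47, 92, 8, 6, 29, 33, 32]
Sorted: [6, 8, 8, 29, 32, 33, 47, 92]

25


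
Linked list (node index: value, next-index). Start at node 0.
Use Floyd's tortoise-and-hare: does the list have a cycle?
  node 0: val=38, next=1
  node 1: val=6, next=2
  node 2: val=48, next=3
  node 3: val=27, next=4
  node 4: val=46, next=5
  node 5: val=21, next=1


Floyd's tortoise (slow, +1) and hare (fast, +2):
  init: slow=0, fast=0
  step 1: slow=1, fast=2
  step 2: slow=2, fast=4
  step 3: slow=3, fast=1
  step 4: slow=4, fast=3
  step 5: slow=5, fast=5
  slow == fast at node 5: cycle detected

Cycle: yes


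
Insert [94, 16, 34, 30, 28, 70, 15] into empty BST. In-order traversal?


Insert 94: root
Insert 16: L from 94
Insert 34: L from 94 -> R from 16
Insert 30: L from 94 -> R from 16 -> L from 34
Insert 28: L from 94 -> R from 16 -> L from 34 -> L from 30
Insert 70: L from 94 -> R from 16 -> R from 34
Insert 15: L from 94 -> L from 16

In-order: [15, 16, 28, 30, 34, 70, 94]


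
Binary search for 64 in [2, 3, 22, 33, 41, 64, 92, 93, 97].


Step 1: lo=0, hi=8, mid=4, val=41
Step 2: lo=5, hi=8, mid=6, val=92
Step 3: lo=5, hi=5, mid=5, val=64

Found at index 5


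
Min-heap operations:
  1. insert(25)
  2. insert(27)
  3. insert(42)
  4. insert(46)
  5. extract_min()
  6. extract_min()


insert(25) -> [25]
insert(27) -> [25, 27]
insert(42) -> [25, 27, 42]
insert(46) -> [25, 27, 42, 46]
extract_min()->25, [27, 46, 42]
extract_min()->27, [42, 46]

Final heap: [42, 46]


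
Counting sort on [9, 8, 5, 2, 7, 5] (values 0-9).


Input: [9, 8, 5, 2, 7, 5]
Counts: [0, 0, 1, 0, 0, 2, 0, 1, 1, 1]

Sorted: [2, 5, 5, 7, 8, 9]


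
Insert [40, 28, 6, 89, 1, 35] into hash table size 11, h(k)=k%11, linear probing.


Insert 40: h=7 -> slot 7
Insert 28: h=6 -> slot 6
Insert 6: h=6, 2 probes -> slot 8
Insert 89: h=1 -> slot 1
Insert 1: h=1, 1 probes -> slot 2
Insert 35: h=2, 1 probes -> slot 3

Table: [None, 89, 1, 35, None, None, 28, 40, 6, None, None]


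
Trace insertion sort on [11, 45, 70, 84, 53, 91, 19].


Initial: [11, 45, 70, 84, 53, 91, 19]
Insert 45: [11, 45, 70, 84, 53, 91, 19]
Insert 70: [11, 45, 70, 84, 53, 91, 19]
Insert 84: [11, 45, 70, 84, 53, 91, 19]
Insert 53: [11, 45, 53, 70, 84, 91, 19]
Insert 91: [11, 45, 53, 70, 84, 91, 19]
Insert 19: [11, 19, 45, 53, 70, 84, 91]

Sorted: [11, 19, 45, 53, 70, 84, 91]


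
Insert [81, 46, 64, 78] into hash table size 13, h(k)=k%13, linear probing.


Insert 81: h=3 -> slot 3
Insert 46: h=7 -> slot 7
Insert 64: h=12 -> slot 12
Insert 78: h=0 -> slot 0

Table: [78, None, None, 81, None, None, None, 46, None, None, None, None, 64]


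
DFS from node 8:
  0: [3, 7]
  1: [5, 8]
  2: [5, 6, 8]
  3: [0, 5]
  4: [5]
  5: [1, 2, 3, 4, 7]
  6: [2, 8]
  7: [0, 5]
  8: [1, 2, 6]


Visit 8, push [6, 2, 1]
Visit 1, push [5]
Visit 5, push [7, 4, 3, 2]
Visit 2, push [6]
Visit 6, push []
Visit 3, push [0]
Visit 0, push [7]
Visit 7, push []
Visit 4, push []

DFS order: [8, 1, 5, 2, 6, 3, 0, 7, 4]


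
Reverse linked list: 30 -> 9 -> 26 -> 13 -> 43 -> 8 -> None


Step 1: curr=30, set curr.next=prev(None) | reversed so far: 30
Step 2: curr=9, set curr.next=prev(30) | reversed so far: 9 -> 30
Step 3: curr=26, set curr.next=prev(9) | reversed so far: 26 -> 9 -> 30
Step 4: curr=13, set curr.next=prev(26) | reversed so far: 13 -> 26 -> 9 -> 30
Step 5: curr=43, set curr.next=prev(13) | reversed so far: 43 -> 13 -> 26 -> 9 -> 30
Step 6: curr=8, set curr.next=prev(43) | reversed so far: 8 -> 43 -> 13 -> 26 -> 9 -> 30

8 -> 43 -> 13 -> 26 -> 9 -> 30 -> None


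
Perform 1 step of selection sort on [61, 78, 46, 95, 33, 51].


Initial: [61, 78, 46, 95, 33, 51]
Step 1: min=33 at 4
  Swap: [33, 78, 46, 95, 61, 51]

After 1 step: [33, 78, 46, 95, 61, 51]


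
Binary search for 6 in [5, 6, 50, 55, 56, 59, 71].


Step 1: lo=0, hi=6, mid=3, val=55
Step 2: lo=0, hi=2, mid=1, val=6

Found at index 1


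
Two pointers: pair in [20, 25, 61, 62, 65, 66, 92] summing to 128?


lo=0(20)+hi=6(92)=112
lo=1(25)+hi=6(92)=117
lo=2(61)+hi=6(92)=153
lo=2(61)+hi=5(66)=127
lo=3(62)+hi=5(66)=128

Yes: 62+66=128


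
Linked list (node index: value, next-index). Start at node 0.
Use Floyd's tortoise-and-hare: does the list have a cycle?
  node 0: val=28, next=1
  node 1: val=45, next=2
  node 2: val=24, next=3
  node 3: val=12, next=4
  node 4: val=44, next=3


Floyd's tortoise (slow, +1) and hare (fast, +2):
  init: slow=0, fast=0
  step 1: slow=1, fast=2
  step 2: slow=2, fast=4
  step 3: slow=3, fast=4
  step 4: slow=4, fast=4
  slow == fast at node 4: cycle detected

Cycle: yes


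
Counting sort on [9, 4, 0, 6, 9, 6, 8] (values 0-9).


Input: [9, 4, 0, 6, 9, 6, 8]
Counts: [1, 0, 0, 0, 1, 0, 2, 0, 1, 2]

Sorted: [0, 4, 6, 6, 8, 9, 9]


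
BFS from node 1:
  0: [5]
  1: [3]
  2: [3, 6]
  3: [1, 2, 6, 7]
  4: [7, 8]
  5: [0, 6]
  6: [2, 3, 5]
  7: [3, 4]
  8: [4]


Visit 1, enqueue [3]
Visit 3, enqueue [2, 6, 7]
Visit 2, enqueue []
Visit 6, enqueue [5]
Visit 7, enqueue [4]
Visit 5, enqueue [0]
Visit 4, enqueue [8]
Visit 0, enqueue []
Visit 8, enqueue []

BFS order: [1, 3, 2, 6, 7, 5, 4, 0, 8]


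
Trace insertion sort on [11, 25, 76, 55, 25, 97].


Initial: [11, 25, 76, 55, 25, 97]
Insert 25: [11, 25, 76, 55, 25, 97]
Insert 76: [11, 25, 76, 55, 25, 97]
Insert 55: [11, 25, 55, 76, 25, 97]
Insert 25: [11, 25, 25, 55, 76, 97]
Insert 97: [11, 25, 25, 55, 76, 97]

Sorted: [11, 25, 25, 55, 76, 97]


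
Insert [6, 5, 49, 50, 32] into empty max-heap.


Insert 6: [6]
Insert 5: [6, 5]
Insert 49: [49, 5, 6]
Insert 50: [50, 49, 6, 5]
Insert 32: [50, 49, 6, 5, 32]

Final heap: [50, 49, 6, 5, 32]


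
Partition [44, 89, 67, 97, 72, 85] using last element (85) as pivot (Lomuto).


Pivot: 85
  44 <= 85: advance i (no swap)
  67 <= 85: swap -> [44, 67, 89, 97, 72, 85]
  72 <= 85: swap -> [44, 67, 72, 97, 89, 85]
Place pivot at 3: [44, 67, 72, 85, 89, 97]

Partitioned: [44, 67, 72, 85, 89, 97]


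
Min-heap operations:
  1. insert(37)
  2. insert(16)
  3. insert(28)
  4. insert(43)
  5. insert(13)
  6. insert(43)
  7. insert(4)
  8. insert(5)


insert(37) -> [37]
insert(16) -> [16, 37]
insert(28) -> [16, 37, 28]
insert(43) -> [16, 37, 28, 43]
insert(13) -> [13, 16, 28, 43, 37]
insert(43) -> [13, 16, 28, 43, 37, 43]
insert(4) -> [4, 16, 13, 43, 37, 43, 28]
insert(5) -> [4, 5, 13, 16, 37, 43, 28, 43]

Final heap: [4, 5, 13, 16, 37, 43, 28, 43]


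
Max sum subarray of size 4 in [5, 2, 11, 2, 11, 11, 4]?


[0:4]: 20
[1:5]: 26
[2:6]: 35
[3:7]: 28

Max: 35 at [2:6]


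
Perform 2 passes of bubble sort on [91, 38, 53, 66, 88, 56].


Initial: [91, 38, 53, 66, 88, 56]
Pass 1: [38, 53, 66, 88, 56, 91] (5 swaps)
Pass 2: [38, 53, 66, 56, 88, 91] (1 swaps)

After 2 passes: [38, 53, 66, 56, 88, 91]


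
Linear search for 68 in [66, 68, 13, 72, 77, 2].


i=0: 66!=68
i=1: 68==68 found!

Found at 1, 2 comps


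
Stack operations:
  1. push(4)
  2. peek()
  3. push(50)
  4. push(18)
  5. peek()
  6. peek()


push(4) -> [4]
peek()->4
push(50) -> [4, 50]
push(18) -> [4, 50, 18]
peek()->18
peek()->18

Final stack: [4, 50, 18]


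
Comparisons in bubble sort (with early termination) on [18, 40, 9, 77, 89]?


Algorithm: bubble sort (with early termination)
Input: [18, 40, 9, 77, 89]
Sorted: [9, 18, 40, 77, 89]

9


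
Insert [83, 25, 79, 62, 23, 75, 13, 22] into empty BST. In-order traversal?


Insert 83: root
Insert 25: L from 83
Insert 79: L from 83 -> R from 25
Insert 62: L from 83 -> R from 25 -> L from 79
Insert 23: L from 83 -> L from 25
Insert 75: L from 83 -> R from 25 -> L from 79 -> R from 62
Insert 13: L from 83 -> L from 25 -> L from 23
Insert 22: L from 83 -> L from 25 -> L from 23 -> R from 13

In-order: [13, 22, 23, 25, 62, 75, 79, 83]


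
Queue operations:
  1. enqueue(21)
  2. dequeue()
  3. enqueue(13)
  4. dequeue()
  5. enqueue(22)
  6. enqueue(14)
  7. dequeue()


enqueue(21) -> [21]
dequeue()->21, []
enqueue(13) -> [13]
dequeue()->13, []
enqueue(22) -> [22]
enqueue(14) -> [22, 14]
dequeue()->22, [14]

Final queue: [14]


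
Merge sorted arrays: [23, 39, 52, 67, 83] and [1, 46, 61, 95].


Take 1 from B
Take 23 from A
Take 39 from A
Take 46 from B
Take 52 from A
Take 61 from B
Take 67 from A
Take 83 from A

Merged: [1, 23, 39, 46, 52, 61, 67, 83, 95]


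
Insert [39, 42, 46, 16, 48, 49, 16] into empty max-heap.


Insert 39: [39]
Insert 42: [42, 39]
Insert 46: [46, 39, 42]
Insert 16: [46, 39, 42, 16]
Insert 48: [48, 46, 42, 16, 39]
Insert 49: [49, 46, 48, 16, 39, 42]
Insert 16: [49, 46, 48, 16, 39, 42, 16]

Final heap: [49, 46, 48, 16, 39, 42, 16]


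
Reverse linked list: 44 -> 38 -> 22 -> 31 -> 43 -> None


Step 1: curr=44, set curr.next=prev(None) | reversed so far: 44
Step 2: curr=38, set curr.next=prev(44) | reversed so far: 38 -> 44
Step 3: curr=22, set curr.next=prev(38) | reversed so far: 22 -> 38 -> 44
Step 4: curr=31, set curr.next=prev(22) | reversed so far: 31 -> 22 -> 38 -> 44
Step 5: curr=43, set curr.next=prev(31) | reversed so far: 43 -> 31 -> 22 -> 38 -> 44

43 -> 31 -> 22 -> 38 -> 44 -> None


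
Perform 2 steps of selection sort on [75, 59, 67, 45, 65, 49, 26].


Initial: [75, 59, 67, 45, 65, 49, 26]
Step 1: min=26 at 6
  Swap: [26, 59, 67, 45, 65, 49, 75]
Step 2: min=45 at 3
  Swap: [26, 45, 67, 59, 65, 49, 75]

After 2 steps: [26, 45, 67, 59, 65, 49, 75]


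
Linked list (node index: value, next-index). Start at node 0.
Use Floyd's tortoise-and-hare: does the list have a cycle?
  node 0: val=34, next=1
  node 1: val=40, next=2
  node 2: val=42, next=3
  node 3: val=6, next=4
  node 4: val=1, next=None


Floyd's tortoise (slow, +1) and hare (fast, +2):
  init: slow=0, fast=0
  step 1: slow=1, fast=2
  step 2: slow=2, fast=4
  step 3: fast -> None, no cycle

Cycle: no


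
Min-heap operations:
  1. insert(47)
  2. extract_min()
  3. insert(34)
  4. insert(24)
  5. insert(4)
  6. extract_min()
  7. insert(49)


insert(47) -> [47]
extract_min()->47, []
insert(34) -> [34]
insert(24) -> [24, 34]
insert(4) -> [4, 34, 24]
extract_min()->4, [24, 34]
insert(49) -> [24, 34, 49]

Final heap: [24, 34, 49]


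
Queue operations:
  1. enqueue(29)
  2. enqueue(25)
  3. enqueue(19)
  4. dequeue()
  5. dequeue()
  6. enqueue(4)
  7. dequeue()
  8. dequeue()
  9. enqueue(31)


enqueue(29) -> [29]
enqueue(25) -> [29, 25]
enqueue(19) -> [29, 25, 19]
dequeue()->29, [25, 19]
dequeue()->25, [19]
enqueue(4) -> [19, 4]
dequeue()->19, [4]
dequeue()->4, []
enqueue(31) -> [31]

Final queue: [31]


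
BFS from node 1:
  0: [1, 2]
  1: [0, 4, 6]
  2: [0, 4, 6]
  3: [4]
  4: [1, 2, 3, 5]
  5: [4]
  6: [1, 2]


Visit 1, enqueue [0, 4, 6]
Visit 0, enqueue [2]
Visit 4, enqueue [3, 5]
Visit 6, enqueue []
Visit 2, enqueue []
Visit 3, enqueue []
Visit 5, enqueue []

BFS order: [1, 0, 4, 6, 2, 3, 5]


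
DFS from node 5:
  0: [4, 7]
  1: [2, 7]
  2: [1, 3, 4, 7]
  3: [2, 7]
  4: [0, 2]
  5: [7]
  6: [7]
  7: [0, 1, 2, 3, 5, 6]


Visit 5, push [7]
Visit 7, push [6, 3, 2, 1, 0]
Visit 0, push [4]
Visit 4, push [2]
Visit 2, push [3, 1]
Visit 1, push []
Visit 3, push []
Visit 6, push []

DFS order: [5, 7, 0, 4, 2, 1, 3, 6]


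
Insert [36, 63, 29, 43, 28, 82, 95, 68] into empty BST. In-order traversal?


Insert 36: root
Insert 63: R from 36
Insert 29: L from 36
Insert 43: R from 36 -> L from 63
Insert 28: L from 36 -> L from 29
Insert 82: R from 36 -> R from 63
Insert 95: R from 36 -> R from 63 -> R from 82
Insert 68: R from 36 -> R from 63 -> L from 82

In-order: [28, 29, 36, 43, 63, 68, 82, 95]


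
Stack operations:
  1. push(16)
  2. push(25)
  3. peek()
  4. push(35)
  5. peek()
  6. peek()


push(16) -> [16]
push(25) -> [16, 25]
peek()->25
push(35) -> [16, 25, 35]
peek()->35
peek()->35

Final stack: [16, 25, 35]


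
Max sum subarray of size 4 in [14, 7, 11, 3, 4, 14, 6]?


[0:4]: 35
[1:5]: 25
[2:6]: 32
[3:7]: 27

Max: 35 at [0:4]


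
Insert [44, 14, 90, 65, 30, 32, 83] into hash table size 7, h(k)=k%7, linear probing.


Insert 44: h=2 -> slot 2
Insert 14: h=0 -> slot 0
Insert 90: h=6 -> slot 6
Insert 65: h=2, 1 probes -> slot 3
Insert 30: h=2, 2 probes -> slot 4
Insert 32: h=4, 1 probes -> slot 5
Insert 83: h=6, 2 probes -> slot 1

Table: [14, 83, 44, 65, 30, 32, 90]


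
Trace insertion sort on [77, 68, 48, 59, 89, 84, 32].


Initial: [77, 68, 48, 59, 89, 84, 32]
Insert 68: [68, 77, 48, 59, 89, 84, 32]
Insert 48: [48, 68, 77, 59, 89, 84, 32]
Insert 59: [48, 59, 68, 77, 89, 84, 32]
Insert 89: [48, 59, 68, 77, 89, 84, 32]
Insert 84: [48, 59, 68, 77, 84, 89, 32]
Insert 32: [32, 48, 59, 68, 77, 84, 89]

Sorted: [32, 48, 59, 68, 77, 84, 89]


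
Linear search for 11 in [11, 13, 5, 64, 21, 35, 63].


i=0: 11==11 found!

Found at 0, 1 comps


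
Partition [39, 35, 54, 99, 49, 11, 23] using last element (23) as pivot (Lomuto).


Pivot: 23
  11 <= 23: swap -> [11, 35, 54, 99, 49, 39, 23]
Place pivot at 1: [11, 23, 54, 99, 49, 39, 35]

Partitioned: [11, 23, 54, 99, 49, 39, 35]


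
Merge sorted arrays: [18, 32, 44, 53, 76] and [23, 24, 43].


Take 18 from A
Take 23 from B
Take 24 from B
Take 32 from A
Take 43 from B

Merged: [18, 23, 24, 32, 43, 44, 53, 76]


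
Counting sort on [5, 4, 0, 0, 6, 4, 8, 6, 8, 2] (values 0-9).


Input: [5, 4, 0, 0, 6, 4, 8, 6, 8, 2]
Counts: [2, 0, 1, 0, 2, 1, 2, 0, 2, 0]

Sorted: [0, 0, 2, 4, 4, 5, 6, 6, 8, 8]


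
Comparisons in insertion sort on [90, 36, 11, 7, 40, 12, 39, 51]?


Algorithm: insertion sort
Input: [90, 36, 11, 7, 40, 12, 39, 51]
Sorted: [7, 11, 12, 36, 39, 40, 51, 90]

17


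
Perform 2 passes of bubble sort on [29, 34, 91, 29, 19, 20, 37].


Initial: [29, 34, 91, 29, 19, 20, 37]
Pass 1: [29, 34, 29, 19, 20, 37, 91] (4 swaps)
Pass 2: [29, 29, 19, 20, 34, 37, 91] (3 swaps)

After 2 passes: [29, 29, 19, 20, 34, 37, 91]


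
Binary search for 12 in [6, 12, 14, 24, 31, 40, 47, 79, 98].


Step 1: lo=0, hi=8, mid=4, val=31
Step 2: lo=0, hi=3, mid=1, val=12

Found at index 1


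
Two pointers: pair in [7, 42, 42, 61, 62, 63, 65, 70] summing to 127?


lo=0(7)+hi=7(70)=77
lo=1(42)+hi=7(70)=112
lo=2(42)+hi=7(70)=112
lo=3(61)+hi=7(70)=131
lo=3(61)+hi=6(65)=126
lo=4(62)+hi=6(65)=127

Yes: 62+65=127


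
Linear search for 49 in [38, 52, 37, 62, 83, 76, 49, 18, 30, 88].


i=0: 38!=49
i=1: 52!=49
i=2: 37!=49
i=3: 62!=49
i=4: 83!=49
i=5: 76!=49
i=6: 49==49 found!

Found at 6, 7 comps


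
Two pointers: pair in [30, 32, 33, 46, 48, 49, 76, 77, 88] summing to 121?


lo=0(30)+hi=8(88)=118
lo=1(32)+hi=8(88)=120
lo=2(33)+hi=8(88)=121

Yes: 33+88=121


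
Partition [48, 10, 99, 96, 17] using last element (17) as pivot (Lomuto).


Pivot: 17
  10 <= 17: swap -> [10, 48, 99, 96, 17]
Place pivot at 1: [10, 17, 99, 96, 48]

Partitioned: [10, 17, 99, 96, 48]


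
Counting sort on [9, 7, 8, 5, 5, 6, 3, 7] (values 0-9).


Input: [9, 7, 8, 5, 5, 6, 3, 7]
Counts: [0, 0, 0, 1, 0, 2, 1, 2, 1, 1]

Sorted: [3, 5, 5, 6, 7, 7, 8, 9]


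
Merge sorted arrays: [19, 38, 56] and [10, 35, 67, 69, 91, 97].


Take 10 from B
Take 19 from A
Take 35 from B
Take 38 from A
Take 56 from A

Merged: [10, 19, 35, 38, 56, 67, 69, 91, 97]


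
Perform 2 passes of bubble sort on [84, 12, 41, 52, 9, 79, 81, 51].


Initial: [84, 12, 41, 52, 9, 79, 81, 51]
Pass 1: [12, 41, 52, 9, 79, 81, 51, 84] (7 swaps)
Pass 2: [12, 41, 9, 52, 79, 51, 81, 84] (2 swaps)

After 2 passes: [12, 41, 9, 52, 79, 51, 81, 84]


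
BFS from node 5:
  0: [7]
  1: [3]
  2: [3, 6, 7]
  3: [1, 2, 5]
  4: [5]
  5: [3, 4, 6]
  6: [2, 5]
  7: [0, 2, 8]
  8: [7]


Visit 5, enqueue [3, 4, 6]
Visit 3, enqueue [1, 2]
Visit 4, enqueue []
Visit 6, enqueue []
Visit 1, enqueue []
Visit 2, enqueue [7]
Visit 7, enqueue [0, 8]
Visit 0, enqueue []
Visit 8, enqueue []

BFS order: [5, 3, 4, 6, 1, 2, 7, 0, 8]


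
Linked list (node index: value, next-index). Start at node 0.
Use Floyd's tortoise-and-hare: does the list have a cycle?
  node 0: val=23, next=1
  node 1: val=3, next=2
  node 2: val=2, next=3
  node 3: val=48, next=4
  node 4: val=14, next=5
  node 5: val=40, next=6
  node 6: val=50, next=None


Floyd's tortoise (slow, +1) and hare (fast, +2):
  init: slow=0, fast=0
  step 1: slow=1, fast=2
  step 2: slow=2, fast=4
  step 3: slow=3, fast=6
  step 4: fast -> None, no cycle

Cycle: no


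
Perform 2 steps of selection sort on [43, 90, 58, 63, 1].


Initial: [43, 90, 58, 63, 1]
Step 1: min=1 at 4
  Swap: [1, 90, 58, 63, 43]
Step 2: min=43 at 4
  Swap: [1, 43, 58, 63, 90]

After 2 steps: [1, 43, 58, 63, 90]


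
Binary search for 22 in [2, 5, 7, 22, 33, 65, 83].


Step 1: lo=0, hi=6, mid=3, val=22

Found at index 3


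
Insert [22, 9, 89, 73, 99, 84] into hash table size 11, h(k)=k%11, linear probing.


Insert 22: h=0 -> slot 0
Insert 9: h=9 -> slot 9
Insert 89: h=1 -> slot 1
Insert 73: h=7 -> slot 7
Insert 99: h=0, 2 probes -> slot 2
Insert 84: h=7, 1 probes -> slot 8

Table: [22, 89, 99, None, None, None, None, 73, 84, 9, None]


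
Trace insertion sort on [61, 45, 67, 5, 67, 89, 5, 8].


Initial: [61, 45, 67, 5, 67, 89, 5, 8]
Insert 45: [45, 61, 67, 5, 67, 89, 5, 8]
Insert 67: [45, 61, 67, 5, 67, 89, 5, 8]
Insert 5: [5, 45, 61, 67, 67, 89, 5, 8]
Insert 67: [5, 45, 61, 67, 67, 89, 5, 8]
Insert 89: [5, 45, 61, 67, 67, 89, 5, 8]
Insert 5: [5, 5, 45, 61, 67, 67, 89, 8]
Insert 8: [5, 5, 8, 45, 61, 67, 67, 89]

Sorted: [5, 5, 8, 45, 61, 67, 67, 89]


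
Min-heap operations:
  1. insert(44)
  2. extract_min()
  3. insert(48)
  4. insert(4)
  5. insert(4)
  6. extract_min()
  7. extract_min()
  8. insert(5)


insert(44) -> [44]
extract_min()->44, []
insert(48) -> [48]
insert(4) -> [4, 48]
insert(4) -> [4, 48, 4]
extract_min()->4, [4, 48]
extract_min()->4, [48]
insert(5) -> [5, 48]

Final heap: [5, 48]


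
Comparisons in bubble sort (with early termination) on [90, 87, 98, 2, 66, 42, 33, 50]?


Algorithm: bubble sort (with early termination)
Input: [90, 87, 98, 2, 66, 42, 33, 50]
Sorted: [2, 33, 42, 50, 66, 87, 90, 98]

27


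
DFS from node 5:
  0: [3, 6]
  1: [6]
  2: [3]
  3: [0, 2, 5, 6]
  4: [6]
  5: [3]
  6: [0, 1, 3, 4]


Visit 5, push [3]
Visit 3, push [6, 2, 0]
Visit 0, push [6]
Visit 6, push [4, 1]
Visit 1, push []
Visit 4, push []
Visit 2, push []

DFS order: [5, 3, 0, 6, 1, 4, 2]


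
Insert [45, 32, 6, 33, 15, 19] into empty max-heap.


Insert 45: [45]
Insert 32: [45, 32]
Insert 6: [45, 32, 6]
Insert 33: [45, 33, 6, 32]
Insert 15: [45, 33, 6, 32, 15]
Insert 19: [45, 33, 19, 32, 15, 6]

Final heap: [45, 33, 19, 32, 15, 6]


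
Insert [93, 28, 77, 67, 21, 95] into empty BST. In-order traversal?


Insert 93: root
Insert 28: L from 93
Insert 77: L from 93 -> R from 28
Insert 67: L from 93 -> R from 28 -> L from 77
Insert 21: L from 93 -> L from 28
Insert 95: R from 93

In-order: [21, 28, 67, 77, 93, 95]


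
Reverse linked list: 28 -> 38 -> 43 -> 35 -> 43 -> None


Step 1: curr=28, set curr.next=prev(None) | reversed so far: 28
Step 2: curr=38, set curr.next=prev(28) | reversed so far: 38 -> 28
Step 3: curr=43, set curr.next=prev(38) | reversed so far: 43 -> 38 -> 28
Step 4: curr=35, set curr.next=prev(43) | reversed so far: 35 -> 43 -> 38 -> 28
Step 5: curr=43, set curr.next=prev(35) | reversed so far: 43 -> 35 -> 43 -> 38 -> 28

43 -> 35 -> 43 -> 38 -> 28 -> None


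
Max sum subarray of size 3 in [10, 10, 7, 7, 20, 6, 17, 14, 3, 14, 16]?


[0:3]: 27
[1:4]: 24
[2:5]: 34
[3:6]: 33
[4:7]: 43
[5:8]: 37
[6:9]: 34
[7:10]: 31
[8:11]: 33

Max: 43 at [4:7]


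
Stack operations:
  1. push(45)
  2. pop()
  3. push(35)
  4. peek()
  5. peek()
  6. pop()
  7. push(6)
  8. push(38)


push(45) -> [45]
pop()->45, []
push(35) -> [35]
peek()->35
peek()->35
pop()->35, []
push(6) -> [6]
push(38) -> [6, 38]

Final stack: [6, 38]


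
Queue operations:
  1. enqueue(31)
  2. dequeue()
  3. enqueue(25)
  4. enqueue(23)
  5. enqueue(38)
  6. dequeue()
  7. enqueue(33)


enqueue(31) -> [31]
dequeue()->31, []
enqueue(25) -> [25]
enqueue(23) -> [25, 23]
enqueue(38) -> [25, 23, 38]
dequeue()->25, [23, 38]
enqueue(33) -> [23, 38, 33]

Final queue: [23, 38, 33]


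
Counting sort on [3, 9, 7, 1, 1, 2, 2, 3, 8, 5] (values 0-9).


Input: [3, 9, 7, 1, 1, 2, 2, 3, 8, 5]
Counts: [0, 2, 2, 2, 0, 1, 0, 1, 1, 1]

Sorted: [1, 1, 2, 2, 3, 3, 5, 7, 8, 9]


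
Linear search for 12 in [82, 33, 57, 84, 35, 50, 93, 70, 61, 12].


i=0: 82!=12
i=1: 33!=12
i=2: 57!=12
i=3: 84!=12
i=4: 35!=12
i=5: 50!=12
i=6: 93!=12
i=7: 70!=12
i=8: 61!=12
i=9: 12==12 found!

Found at 9, 10 comps


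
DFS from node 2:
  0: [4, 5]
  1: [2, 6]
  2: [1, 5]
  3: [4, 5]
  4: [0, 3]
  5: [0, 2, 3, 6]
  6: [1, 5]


Visit 2, push [5, 1]
Visit 1, push [6]
Visit 6, push [5]
Visit 5, push [3, 0]
Visit 0, push [4]
Visit 4, push [3]
Visit 3, push []

DFS order: [2, 1, 6, 5, 0, 4, 3]


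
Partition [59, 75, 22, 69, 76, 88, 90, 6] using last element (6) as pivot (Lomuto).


Pivot: 6
Place pivot at 0: [6, 75, 22, 69, 76, 88, 90, 59]

Partitioned: [6, 75, 22, 69, 76, 88, 90, 59]


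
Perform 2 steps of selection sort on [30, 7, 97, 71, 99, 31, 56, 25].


Initial: [30, 7, 97, 71, 99, 31, 56, 25]
Step 1: min=7 at 1
  Swap: [7, 30, 97, 71, 99, 31, 56, 25]
Step 2: min=25 at 7
  Swap: [7, 25, 97, 71, 99, 31, 56, 30]

After 2 steps: [7, 25, 97, 71, 99, 31, 56, 30]


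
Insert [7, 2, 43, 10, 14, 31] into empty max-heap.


Insert 7: [7]
Insert 2: [7, 2]
Insert 43: [43, 2, 7]
Insert 10: [43, 10, 7, 2]
Insert 14: [43, 14, 7, 2, 10]
Insert 31: [43, 14, 31, 2, 10, 7]

Final heap: [43, 14, 31, 2, 10, 7]


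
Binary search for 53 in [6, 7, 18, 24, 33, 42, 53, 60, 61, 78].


Step 1: lo=0, hi=9, mid=4, val=33
Step 2: lo=5, hi=9, mid=7, val=60
Step 3: lo=5, hi=6, mid=5, val=42
Step 4: lo=6, hi=6, mid=6, val=53

Found at index 6


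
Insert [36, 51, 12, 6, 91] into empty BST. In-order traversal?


Insert 36: root
Insert 51: R from 36
Insert 12: L from 36
Insert 6: L from 36 -> L from 12
Insert 91: R from 36 -> R from 51

In-order: [6, 12, 36, 51, 91]


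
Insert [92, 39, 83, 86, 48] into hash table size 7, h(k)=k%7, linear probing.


Insert 92: h=1 -> slot 1
Insert 39: h=4 -> slot 4
Insert 83: h=6 -> slot 6
Insert 86: h=2 -> slot 2
Insert 48: h=6, 1 probes -> slot 0

Table: [48, 92, 86, None, 39, None, 83]


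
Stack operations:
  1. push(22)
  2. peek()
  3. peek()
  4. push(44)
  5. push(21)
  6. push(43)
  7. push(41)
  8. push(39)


push(22) -> [22]
peek()->22
peek()->22
push(44) -> [22, 44]
push(21) -> [22, 44, 21]
push(43) -> [22, 44, 21, 43]
push(41) -> [22, 44, 21, 43, 41]
push(39) -> [22, 44, 21, 43, 41, 39]

Final stack: [22, 44, 21, 43, 41, 39]
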